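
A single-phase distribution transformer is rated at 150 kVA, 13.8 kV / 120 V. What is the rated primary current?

I_p ≈ 10.9 A

I_p = S/V_p = 150000/13800 = 10.9 A.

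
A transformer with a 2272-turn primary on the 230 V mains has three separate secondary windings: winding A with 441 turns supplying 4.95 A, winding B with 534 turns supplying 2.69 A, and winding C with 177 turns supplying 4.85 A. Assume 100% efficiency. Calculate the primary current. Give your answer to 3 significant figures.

V_A = 230 × 441/2272 = 44.643 V; V_B = 230 × 534/2272 = 54.058 V; V_C = 230 × 177/2272 = 17.918 V.
P_out = V_A I_A + V_B I_B + V_C I_C = 44.643×4.95 + 54.058×2.69 + 17.918×4.85 = 220.99 + 145.42 + 86.903 = 453.30 W.
Ideal ⇒ P_in = P_out, so I_p = P_out/V_p = 453.30/230 = 1.97 A.

I_p ≈ 1.97 A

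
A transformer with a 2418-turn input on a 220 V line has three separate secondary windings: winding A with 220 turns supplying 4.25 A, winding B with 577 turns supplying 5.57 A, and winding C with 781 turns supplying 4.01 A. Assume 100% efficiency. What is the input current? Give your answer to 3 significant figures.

V_A = 220 × 220/2418 = 20.017 V; V_B = 220 × 577/2418 = 52.498 V; V_C = 220 × 781/2418 = 71.059 V.
P_out = V_A I_A + V_B I_B + V_C I_C = 20.017×4.25 + 52.498×5.57 + 71.059×4.01 = 85.070 + 292.41 + 284.95 = 662.43 W.
Ideal ⇒ P_in = P_out, so I_in = P_out/V_in = 662.43/220 = 3.01 A.

I_in ≈ 3.01 A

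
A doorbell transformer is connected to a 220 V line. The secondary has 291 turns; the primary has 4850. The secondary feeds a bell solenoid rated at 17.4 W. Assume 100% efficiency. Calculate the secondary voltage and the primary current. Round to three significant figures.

V_s ≈ 13.2 V, I_p ≈ 0.0791 A

V_s = V_p × N_s/N_p = 220 × 291/4850 = 13.200 V.
I_s = P/V_s = 17.4/13.200 = 1.3182 A.
I_p = I_s × N_s/N_p = 1.3182 × 291/4850 = 0.0791 A.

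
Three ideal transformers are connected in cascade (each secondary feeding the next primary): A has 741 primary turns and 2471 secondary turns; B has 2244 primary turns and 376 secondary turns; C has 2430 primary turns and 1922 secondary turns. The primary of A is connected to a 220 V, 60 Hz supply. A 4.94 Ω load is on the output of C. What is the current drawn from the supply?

I_supply ≈ 8.70 A

After A: V = 220.00 × 2471/741 = 733.63 V.
After B: V = 733.63 × 376/2244 = 122.93 V.
After C: V = 122.93 × 1922/2430 = 97.228 V.
I_load = 97.228/4.94 = 19.682 A, so P_out = 97.228 × 19.682 = 1913.6 W.
All ideal ⇒ P_in = P_out, so I_supply = 1913.6/220 = 8.70 A.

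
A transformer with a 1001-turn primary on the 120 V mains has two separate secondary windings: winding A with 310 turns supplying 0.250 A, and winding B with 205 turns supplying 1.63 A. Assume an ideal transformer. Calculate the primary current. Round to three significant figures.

V_A = 120 × 310/1001 = 37.163 V; V_B = 120 × 205/1001 = 24.575 V.
P_out = V_A I_A + V_B I_B = 37.163×0.250 + 24.575×1.63 = 9.2907 + 40.058 = 49.349 W.
Ideal ⇒ P_in = P_out, so I_p = P_out/V_p = 49.349/120 = 0.411 A.

I_p ≈ 0.411 A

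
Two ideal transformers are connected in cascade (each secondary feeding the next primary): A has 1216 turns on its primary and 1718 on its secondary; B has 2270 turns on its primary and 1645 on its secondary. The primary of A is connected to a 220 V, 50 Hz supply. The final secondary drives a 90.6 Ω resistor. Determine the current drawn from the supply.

Secondary of A: V = 220.00 × 1718/1216 = 310.82 V.
Secondary of B: V = 310.82 × 1645/2270 = 225.24 V.
I_load = 225.24/90.6 = 2.4861 A, so P_out = 225.24 × 2.4861 = 559.99 W.
All ideal ⇒ P_in = P_out, so I_supply = 559.99/220 = 2.55 A.

I_supply ≈ 2.55 A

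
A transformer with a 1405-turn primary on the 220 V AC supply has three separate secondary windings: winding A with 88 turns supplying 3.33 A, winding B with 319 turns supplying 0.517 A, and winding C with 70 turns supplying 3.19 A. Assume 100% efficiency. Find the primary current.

V_A = 220 × 88/1405 = 13.779 V; V_B = 220 × 319/1405 = 49.950 V; V_C = 220 × 70/1405 = 10.961 V.
P_out = V_A I_A + V_B I_B + V_C I_C = 13.779×3.33 + 49.950×0.517 + 10.961×3.19 = 45.885 + 25.824 + 34.965 = 106.67 W.
Ideal ⇒ P_in = P_out, so I_p = P_out/V_p = 106.67/220 = 0.485 A.

I_p ≈ 0.485 A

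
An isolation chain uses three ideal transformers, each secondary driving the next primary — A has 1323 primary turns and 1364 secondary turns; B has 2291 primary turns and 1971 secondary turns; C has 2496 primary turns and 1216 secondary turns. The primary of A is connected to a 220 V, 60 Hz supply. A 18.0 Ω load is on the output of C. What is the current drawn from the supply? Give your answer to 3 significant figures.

I_supply ≈ 2.28 A

After A: V = 220.00 × 1364/1323 = 226.82 V.
After B: V = 226.82 × 1971/2291 = 195.14 V.
After C: V = 195.14 × 1216/2496 = 95.067 V.
I_load = 95.067/18.0 = 5.2815 A, so P_out = 95.067 × 5.2815 = 502.09 W.
All ideal ⇒ P_in = P_out, so I_supply = 502.09/220 = 2.28 A.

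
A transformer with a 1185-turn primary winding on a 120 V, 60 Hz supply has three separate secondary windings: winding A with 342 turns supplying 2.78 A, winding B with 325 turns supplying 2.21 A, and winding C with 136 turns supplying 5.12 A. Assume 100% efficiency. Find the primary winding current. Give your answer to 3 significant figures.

V_A = 120 × 342/1185 = 34.633 V; V_B = 120 × 325/1185 = 32.911 V; V_C = 120 × 136/1185 = 13.772 V.
P_out = V_A I_A + V_B I_B + V_C I_C = 34.633×2.78 + 32.911×2.21 + 13.772×5.12 = 96.279 + 72.734 + 70.513 = 239.53 W.
Ideal ⇒ P_in = P_out, so I_p = P_out/V_p = 239.53/120 = 2.00 A.

I_p ≈ 2.00 A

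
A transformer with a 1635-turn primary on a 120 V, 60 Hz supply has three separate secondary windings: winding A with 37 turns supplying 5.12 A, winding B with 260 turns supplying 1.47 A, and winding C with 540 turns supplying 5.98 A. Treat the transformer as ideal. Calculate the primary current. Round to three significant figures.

V_A = 120 × 37/1635 = 2.7156 V; V_B = 120 × 260/1635 = 19.083 V; V_C = 120 × 540/1635 = 39.633 V.
P_out = V_A I_A + V_B I_B + V_C I_C = 2.7156×5.12 + 19.083×1.47 + 39.633×5.98 = 13.904 + 28.051 + 237.01 = 278.96 W.
Ideal ⇒ P_in = P_out, so I_p = P_out/V_p = 278.96/120 = 2.32 A.

I_p ≈ 2.32 A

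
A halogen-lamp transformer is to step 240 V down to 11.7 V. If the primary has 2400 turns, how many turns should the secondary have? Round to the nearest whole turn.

N_s = 117 turns

N_s/N_p = V_s/V_p, so N_s = 2400 × 11.7/240 = 117.0 ≈ 117 turns.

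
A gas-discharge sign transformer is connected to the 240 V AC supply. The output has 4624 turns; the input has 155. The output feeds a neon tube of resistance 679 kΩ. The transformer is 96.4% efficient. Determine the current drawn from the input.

I_in ≈ 0.326 A

V_out = 240 × 4624/155 = 7159.7 V.
I_out = V_out/R = 7159.7/679000 = 0.010545 A.
P_out = V_out I_out = 7159.7 × 0.010545 = 75.496 W.
P_in = P_out/η = 75.496/0.964 = 78.316 W.
I_in = P_in/V_in = 78.316/240 = 0.326 A.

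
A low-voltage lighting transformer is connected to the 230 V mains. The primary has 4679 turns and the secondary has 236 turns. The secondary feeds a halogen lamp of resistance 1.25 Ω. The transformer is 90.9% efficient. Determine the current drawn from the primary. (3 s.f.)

I_p ≈ 0.515 A

V_s = 230 × 236/4679 = 11.601 V.
I_s = V_s/R = 11.601/1.25 = 9.2806 A.
P_out = V_s I_s = 11.601 × 9.2806 = 107.66 W.
P_in = P_out/η = 107.66/0.909 = 118.44 W.
I_p = P_in/V_p = 118.44/230 = 0.515 A.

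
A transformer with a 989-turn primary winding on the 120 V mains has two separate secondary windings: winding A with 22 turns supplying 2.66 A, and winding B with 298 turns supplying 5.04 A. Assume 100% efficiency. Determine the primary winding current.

I_p ≈ 1.58 A

V_A = 120 × 22/989 = 2.6694 V; V_B = 120 × 298/989 = 36.158 V.
P_out = V_A I_A + V_B I_B = 2.6694×2.66 + 36.158×5.04 = 7.1005 + 182.23 = 189.34 W.
Ideal ⇒ P_in = P_out, so I_p = P_out/V_p = 189.34/120 = 1.58 A.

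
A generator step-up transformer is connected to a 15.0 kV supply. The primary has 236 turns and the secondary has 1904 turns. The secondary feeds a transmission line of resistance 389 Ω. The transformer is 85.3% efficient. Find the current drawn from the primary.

I_p ≈ 2940 A

V_s = 15000 × 1904/236 = 121020 V.
I_s = V_s/R = 121020/389 = 311.10 A.
P_out = V_s I_s = 121020 × 311.10 = 3.7648×10^7 W.
P_in = P_out/η = 3.7648×10^7/0.853 = 4.4136×10^7 W.
I_p = P_in/V_p = 4.4136×10^7/15000 = 2940 A.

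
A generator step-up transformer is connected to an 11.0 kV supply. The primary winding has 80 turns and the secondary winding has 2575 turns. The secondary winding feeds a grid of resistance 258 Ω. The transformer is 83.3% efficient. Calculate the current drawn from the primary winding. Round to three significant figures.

I_p ≈ 53000 A

V_s = 11000 × 2575/80 = 354060 V.
I_s = V_s/R = 354060/258 = 1372.3 A.
P_out = V_s I_s = 354060 × 1372.3 = 4.8589×10^8 W.
P_in = P_out/η = 4.8589×10^8/0.833 = 5.8330×10^8 W.
I_p = P_in/V_p = 5.8330×10^8/11000 = 53000 A.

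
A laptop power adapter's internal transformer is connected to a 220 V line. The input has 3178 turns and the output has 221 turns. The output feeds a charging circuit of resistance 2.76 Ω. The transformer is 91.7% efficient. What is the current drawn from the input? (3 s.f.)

V_out = 220 × 221/3178 = 15.299 V.
I_out = V_out/R = 15.299/2.76 = 5.5431 A.
P_out = V_out I_out = 15.299 × 5.5431 = 84.803 W.
P_in = P_out/η = 84.803/0.917 = 92.479 W.
I_in = P_in/V_in = 92.479/220 = 0.420 A.

I_in ≈ 0.420 A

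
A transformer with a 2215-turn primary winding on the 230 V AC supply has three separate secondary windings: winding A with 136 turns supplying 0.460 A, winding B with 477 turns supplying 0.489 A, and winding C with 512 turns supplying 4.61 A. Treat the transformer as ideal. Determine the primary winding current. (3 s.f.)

V_A = 230 × 136/2215 = 14.122 V; V_B = 230 × 477/2215 = 49.530 V; V_C = 230 × 512/2215 = 53.165 V.
P_out = V_A I_A + V_B I_B + V_C I_C = 14.122×0.460 + 49.530×0.489 + 53.165×4.61 = 6.4961 + 24.220 + 245.09 = 275.81 W.
Ideal ⇒ P_in = P_out, so I_p = P_out/V_p = 275.81/230 = 1.20 A.

I_p ≈ 1.20 A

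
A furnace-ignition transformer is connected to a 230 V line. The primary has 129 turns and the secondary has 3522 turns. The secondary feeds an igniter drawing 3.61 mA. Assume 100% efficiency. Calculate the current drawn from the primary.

I_p ≈ 0.0986 A

For an ideal transformer I_p N_p = I_s N_s, so I_p = 0.00361 × 3522/129 = 0.0986 A.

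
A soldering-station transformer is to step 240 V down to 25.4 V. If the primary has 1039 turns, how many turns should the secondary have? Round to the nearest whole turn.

N_s/N_p = V_s/V_p, so N_s = 1039 × 25.4/240 = 110.0 ≈ 110 turns.

N_s = 110 turns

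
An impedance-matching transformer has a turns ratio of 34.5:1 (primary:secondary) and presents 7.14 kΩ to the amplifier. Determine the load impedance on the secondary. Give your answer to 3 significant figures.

Z_s ≈ 6.00 Ω

Z_s = Z_p/(N_p/N_s)² = 7140/34.5² = 6.00 Ω.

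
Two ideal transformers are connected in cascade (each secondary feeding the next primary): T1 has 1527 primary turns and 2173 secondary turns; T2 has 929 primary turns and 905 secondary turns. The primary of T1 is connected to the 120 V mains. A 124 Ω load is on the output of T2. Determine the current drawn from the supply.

I_supply ≈ 1.86 A

After T1: V = 120.00 × 2173/1527 = 170.77 V.
After T2: V = 170.77 × 905/929 = 166.35 V.
I_load = 166.35/124 = 1.3416 A, so P_out = 166.35 × 1.3416 = 223.18 W.
All ideal ⇒ P_in = P_out, so I_supply = 223.18/120 = 1.86 A.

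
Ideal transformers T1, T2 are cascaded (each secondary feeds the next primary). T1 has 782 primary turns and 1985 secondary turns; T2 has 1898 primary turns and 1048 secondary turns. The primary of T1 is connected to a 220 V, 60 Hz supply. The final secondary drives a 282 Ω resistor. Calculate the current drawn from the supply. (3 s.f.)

After T1: V = 220.00 × 1985/782 = 558.44 V.
After T2: V = 558.44 × 1048/1898 = 308.35 V.
I_load = 308.35/282 = 1.0934 A, so P_out = 308.35 × 1.0934 = 337.16 W.
All ideal ⇒ P_in = P_out, so I_supply = 337.16/220 = 1.53 A.

I_supply ≈ 1.53 A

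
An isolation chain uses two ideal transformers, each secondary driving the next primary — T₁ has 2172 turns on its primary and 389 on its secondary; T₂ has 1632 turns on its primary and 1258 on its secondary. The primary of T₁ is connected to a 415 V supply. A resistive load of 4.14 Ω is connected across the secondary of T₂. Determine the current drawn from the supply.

After T₁: V = 415.00 × 389/2172 = 74.326 V.
After T₂: V = 74.326 × 1258/1632 = 57.293 V.
I_load = 57.293/4.14 = 13.839 A, so P_out = 57.293 × 13.839 = 792.86 W.
All ideal ⇒ P_in = P_out, so I_supply = 792.86/415 = 1.91 A.

I_supply ≈ 1.91 A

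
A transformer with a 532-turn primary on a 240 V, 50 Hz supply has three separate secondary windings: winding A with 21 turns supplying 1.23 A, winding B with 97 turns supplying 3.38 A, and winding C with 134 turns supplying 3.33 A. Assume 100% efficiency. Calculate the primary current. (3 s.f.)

V_A = 240 × 21/532 = 9.4737 V; V_B = 240 × 97/532 = 43.759 V; V_C = 240 × 134/532 = 60.451 V.
P_out = V_A I_A + V_B I_B + V_C I_C = 9.4737×1.23 + 43.759×3.38 + 60.451×3.33 = 11.653 + 147.91 + 201.30 = 360.86 W.
Ideal ⇒ P_in = P_out, so I_p = P_out/V_p = 360.86/240 = 1.50 A.

I_p ≈ 1.50 A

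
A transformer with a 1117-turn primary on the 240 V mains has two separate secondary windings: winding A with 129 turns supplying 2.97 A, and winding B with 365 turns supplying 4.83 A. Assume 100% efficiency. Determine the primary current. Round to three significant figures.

I_p ≈ 1.92 A

V_A = 240 × 129/1117 = 27.717 V; V_B = 240 × 365/1117 = 78.424 V.
P_out = V_A I_A + V_B I_B = 27.717×2.97 + 78.424×4.83 = 82.320 + 378.79 = 461.11 W.
Ideal ⇒ P_in = P_out, so I_p = P_out/V_p = 461.11/240 = 1.92 A.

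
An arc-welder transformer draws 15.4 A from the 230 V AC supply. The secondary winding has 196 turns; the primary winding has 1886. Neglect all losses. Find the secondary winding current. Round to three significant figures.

I_s/I_p = N_p/N_s, so I_s = 15.4 × 1886/196 = 148 A.

I_s ≈ 148 A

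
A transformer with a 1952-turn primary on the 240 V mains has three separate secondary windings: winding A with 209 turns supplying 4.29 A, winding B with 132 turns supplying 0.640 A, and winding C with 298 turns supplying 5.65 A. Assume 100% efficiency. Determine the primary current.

I_p ≈ 1.37 A

V_A = 240 × 209/1952 = 25.697 V; V_B = 240 × 132/1952 = 16.230 V; V_C = 240 × 298/1952 = 36.639 V.
P_out = V_A I_A + V_B I_B + V_C I_C = 25.697×4.29 + 16.230×0.640 + 36.639×5.65 = 110.24 + 10.387 + 207.01 = 327.64 W.
Ideal ⇒ P_in = P_out, so I_p = P_out/V_p = 327.64/240 = 1.37 A.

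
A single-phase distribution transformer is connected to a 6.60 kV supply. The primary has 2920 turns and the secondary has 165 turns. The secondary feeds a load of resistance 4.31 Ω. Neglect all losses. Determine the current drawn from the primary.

V_s = V_p × N_s/N_p = 6600 × 165/2920 = 372.95 V.
I_s = V_s/R = 372.95/4.31 = 86.530 A.
For an ideal transformer I_p N_p = I_s N_s, so I_p = 86.530 × 165/2920 = 4.89 A.

I_p ≈ 4.89 A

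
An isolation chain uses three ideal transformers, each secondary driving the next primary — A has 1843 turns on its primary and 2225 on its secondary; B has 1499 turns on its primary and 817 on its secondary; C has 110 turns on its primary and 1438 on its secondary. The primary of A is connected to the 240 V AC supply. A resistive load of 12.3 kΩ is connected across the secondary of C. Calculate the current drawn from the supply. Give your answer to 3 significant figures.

I_supply ≈ 1.44 A

After A: V = 240.00 × 2225/1843 = 289.74 V.
After B: V = 289.74 × 817/1499 = 157.92 V.
After C: V = 157.92 × 1438/110 = 2064.4 V.
I_load = 2064.4/12300 = 0.16784 A, so P_out = 2064.4 × 0.16784 = 346.50 W.
All ideal ⇒ P_in = P_out, so I_supply = 346.50/240 = 1.44 A.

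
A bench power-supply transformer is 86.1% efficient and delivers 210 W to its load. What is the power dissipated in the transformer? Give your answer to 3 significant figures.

P_loss ≈ 33.9 W

P_in = P_out/η = 210/0.861 = 243.902 W.
P_loss = P_in − P_out = 243.902 − 210 = 33.9 W.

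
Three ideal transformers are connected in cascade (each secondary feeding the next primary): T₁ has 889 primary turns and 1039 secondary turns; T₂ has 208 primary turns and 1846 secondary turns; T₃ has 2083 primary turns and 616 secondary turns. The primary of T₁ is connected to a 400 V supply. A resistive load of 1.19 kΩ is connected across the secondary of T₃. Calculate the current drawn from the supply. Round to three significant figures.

Secondary of T₁: V = 400.00 × 1039/889 = 467.49 V.
Secondary of T₂: V = 467.49 × 1846/208 = 4149.0 V.
Secondary of T₃: V = 4149.0 × 616/2083 = 1227.0 V.
I_load = 1227.0/1190 = 1.0311 A, so P_out = 1227.0 × 1.0311 = 1265.1 W.
All ideal ⇒ P_in = P_out, so I_supply = 1265.1/400 = 3.16 A.

I_supply ≈ 3.16 A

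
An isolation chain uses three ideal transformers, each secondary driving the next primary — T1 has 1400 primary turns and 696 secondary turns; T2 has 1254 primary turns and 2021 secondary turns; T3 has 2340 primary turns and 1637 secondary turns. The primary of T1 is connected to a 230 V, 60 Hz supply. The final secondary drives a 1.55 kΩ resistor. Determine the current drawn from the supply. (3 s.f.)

I_supply ≈ 0.0466 A

After T1: V = 230.00 × 696/1400 = 114.34 V.
After T2: V = 114.34 × 2021/1254 = 184.28 V.
After T3: V = 184.28 × 1637/2340 = 128.92 V.
I_load = 128.92/1550 = 0.083172 A, so P_out = 128.92 × 0.083172 = 10.722 W.
All ideal ⇒ P_in = P_out, so I_supply = 10.722/230 = 0.0466 A.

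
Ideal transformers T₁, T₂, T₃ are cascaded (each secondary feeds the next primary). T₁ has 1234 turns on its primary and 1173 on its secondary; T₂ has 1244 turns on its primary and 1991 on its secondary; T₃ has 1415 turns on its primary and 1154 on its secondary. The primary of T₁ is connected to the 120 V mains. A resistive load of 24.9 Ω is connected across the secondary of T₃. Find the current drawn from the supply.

I_supply ≈ 7.42 A

After T₁: V = 120.00 × 1173/1234 = 114.07 V.
After T₂: V = 114.07 × 1991/1244 = 182.56 V.
After T₃: V = 182.56 × 1154/1415 = 148.89 V.
I_load = 148.89/24.9 = 5.9795 A, so P_out = 148.89 × 5.9795 = 890.29 W.
All ideal ⇒ P_in = P_out, so I_supply = 890.29/120 = 7.42 A.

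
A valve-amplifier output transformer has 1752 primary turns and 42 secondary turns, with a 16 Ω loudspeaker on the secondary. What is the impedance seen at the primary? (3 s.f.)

Z_p = (N_p/N_s)² × Z_s = (1752/42)² × 16 = 27800 Ω.

Z_p ≈ 27800 Ω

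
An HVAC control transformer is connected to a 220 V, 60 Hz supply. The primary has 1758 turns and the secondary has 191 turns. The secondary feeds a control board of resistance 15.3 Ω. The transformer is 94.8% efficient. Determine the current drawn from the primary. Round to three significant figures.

I_p ≈ 0.179 A

V_s = 220 × 191/1758 = 23.902 V.
I_s = V_s/R = 23.902/15.3 = 1.5622 A.
P_out = V_s I_s = 23.902 × 1.5622 = 37.341 W.
P_in = P_out/η = 37.341/0.948 = 39.389 W.
I_p = P_in/V_p = 39.389/220 = 0.179 A.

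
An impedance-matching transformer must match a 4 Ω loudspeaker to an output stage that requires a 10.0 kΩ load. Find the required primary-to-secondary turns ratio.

N_p/N_s ≈ 50.0

Z_p/Z_s = (N_p/N_s)², so N_p/N_s = √(10000/4) = √2500 = 50.0.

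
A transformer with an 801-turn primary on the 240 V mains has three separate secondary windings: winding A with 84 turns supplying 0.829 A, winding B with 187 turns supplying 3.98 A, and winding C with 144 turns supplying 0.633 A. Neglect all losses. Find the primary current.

I_p ≈ 1.13 A

V_A = 240 × 84/801 = 25.169 V; V_B = 240 × 187/801 = 56.030 V; V_C = 240 × 144/801 = 43.146 V.
P_out = V_A I_A + V_B I_B + V_C I_C = 25.169×0.829 + 56.030×3.98 + 43.146×0.633 = 20.865 + 223.00 + 27.311 = 271.18 W.
Ideal ⇒ P_in = P_out, so I_p = P_out/V_p = 271.18/240 = 1.13 A.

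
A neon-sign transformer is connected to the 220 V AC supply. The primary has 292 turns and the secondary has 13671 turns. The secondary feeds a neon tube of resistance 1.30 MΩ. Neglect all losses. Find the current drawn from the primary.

I_p ≈ 0.371 A

V_s = V_p × N_s/N_p = 220 × 13671/292 = 10300 V.
I_s = V_s/R = 10300/(1.30×10^6) = 0.0079231 A.
For an ideal transformer I_p N_p = I_s N_s, so I_p = 0.0079231 × 13671/292 = 0.371 A.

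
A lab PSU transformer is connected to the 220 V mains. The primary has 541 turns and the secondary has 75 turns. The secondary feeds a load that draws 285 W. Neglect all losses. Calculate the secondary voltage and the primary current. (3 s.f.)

V_s ≈ 30.5 V, I_p ≈ 1.30 A

V_s = V_p × N_s/N_p = 220 × 75/541 = 30.499 V.
I_s = P/V_s = 285/30.499 = 9.3445 A.
I_p = I_s × N_s/N_p = 9.3445 × 75/541 = 1.30 A.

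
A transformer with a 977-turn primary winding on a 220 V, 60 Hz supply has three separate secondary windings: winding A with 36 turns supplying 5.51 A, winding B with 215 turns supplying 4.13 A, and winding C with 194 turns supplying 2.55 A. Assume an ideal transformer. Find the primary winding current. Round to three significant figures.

I_p ≈ 1.62 A

V_A = 220 × 36/977 = 8.1064 V; V_B = 220 × 215/977 = 48.414 V; V_C = 220 × 194/977 = 43.685 V.
P_out = V_A I_A + V_B I_B + V_C I_C = 8.1064×5.51 + 48.414×4.13 + 43.685×2.55 = 44.667 + 199.95 + 111.40 = 356.01 W.
Ideal ⇒ P_in = P_out, so I_p = P_out/V_p = 356.01/220 = 1.62 A.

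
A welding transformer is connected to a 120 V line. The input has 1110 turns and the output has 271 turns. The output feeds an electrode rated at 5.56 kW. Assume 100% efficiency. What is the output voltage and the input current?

V_out = V_in × N_out/N_in = 120 × 271/1110 = 29.297 V.
I_out = P/V_out = 5560/29.297 = 189.78 A.
I_in = I_out × N_out/N_in = 189.78 × 271/1110 = 46.3 A.

V_out ≈ 29.3 V, I_in ≈ 46.3 A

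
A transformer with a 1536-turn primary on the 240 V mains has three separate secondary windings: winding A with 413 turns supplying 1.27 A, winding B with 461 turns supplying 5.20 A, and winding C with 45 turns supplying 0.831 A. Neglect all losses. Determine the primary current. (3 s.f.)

V_A = 240 × 413/1536 = 64.531 V; V_B = 240 × 461/1536 = 72.031 V; V_C = 240 × 45/1536 = 7.0312 V.
P_out = V_A I_A + V_B I_B + V_C I_C = 64.531×1.27 + 72.031×5.20 + 7.0312×0.831 = 81.955 + 374.56 + 5.8430 = 462.36 W.
Ideal ⇒ P_in = P_out, so I_p = P_out/V_p = 462.36/240 = 1.93 A.

I_p ≈ 1.93 A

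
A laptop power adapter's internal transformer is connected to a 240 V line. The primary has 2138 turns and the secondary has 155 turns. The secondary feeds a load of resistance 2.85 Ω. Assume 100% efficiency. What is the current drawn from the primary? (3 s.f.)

I_p ≈ 0.443 A

V_s = V_p × N_s/N_p = 240 × 155/2138 = 17.399 V.
I_s = V_s/R = 17.399/2.85 = 6.1051 A.
For an ideal transformer I_p N_p = I_s N_s, so I_p = 6.1051 × 155/2138 = 0.443 A.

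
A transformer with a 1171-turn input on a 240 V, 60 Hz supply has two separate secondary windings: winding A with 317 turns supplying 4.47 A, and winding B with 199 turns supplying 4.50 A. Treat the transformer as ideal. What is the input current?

V_A = 240 × 317/1171 = 64.970 V; V_B = 240 × 199/1171 = 40.786 V.
P_out = V_A I_A + V_B I_B = 64.970×4.47 + 40.786×4.50 = 290.42 + 183.54 = 473.95 W.
Ideal ⇒ P_in = P_out, so I_in = P_out/V_in = 473.95/240 = 1.97 A.

I_in ≈ 1.97 A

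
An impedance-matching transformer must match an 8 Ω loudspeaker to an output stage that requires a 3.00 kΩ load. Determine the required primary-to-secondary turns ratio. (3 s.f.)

Z_p/Z_s = (N_p/N_s)², so N_p/N_s = √(3000/8) = √375 = 19.4.

N_p/N_s ≈ 19.4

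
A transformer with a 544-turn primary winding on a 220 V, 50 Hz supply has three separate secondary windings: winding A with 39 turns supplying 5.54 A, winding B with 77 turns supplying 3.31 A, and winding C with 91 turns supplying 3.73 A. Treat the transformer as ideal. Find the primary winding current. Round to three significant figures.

I_p ≈ 1.49 A

V_A = 220 × 39/544 = 15.772 V; V_B = 220 × 77/544 = 31.140 V; V_C = 220 × 91/544 = 36.801 V.
P_out = V_A I_A + V_B I_B + V_C I_C = 15.772×5.54 + 31.140×3.31 + 36.801×3.73 = 87.377 + 103.07 + 137.27 = 327.72 W.
Ideal ⇒ P_in = P_out, so I_p = P_out/V_p = 327.72/220 = 1.49 A.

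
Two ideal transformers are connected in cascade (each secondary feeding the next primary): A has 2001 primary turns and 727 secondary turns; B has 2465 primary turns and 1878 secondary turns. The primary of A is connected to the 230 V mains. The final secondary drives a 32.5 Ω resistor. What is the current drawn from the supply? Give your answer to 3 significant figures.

I_supply ≈ 0.542 A

After A: V = 230.00 × 727/2001 = 83.563 V.
After B: V = 83.563 × 1878/2465 = 63.664 V.
I_load = 63.664/32.5 = 1.9589 A, so P_out = 63.664 × 1.9589 = 124.71 W.
All ideal ⇒ P_in = P_out, so I_supply = 124.71/230 = 0.542 A.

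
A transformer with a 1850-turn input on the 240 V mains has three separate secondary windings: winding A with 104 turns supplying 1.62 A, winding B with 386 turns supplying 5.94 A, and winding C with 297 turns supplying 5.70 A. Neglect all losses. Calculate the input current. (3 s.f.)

I_in ≈ 2.25 A

V_A = 240 × 104/1850 = 13.492 V; V_B = 240 × 386/1850 = 50.076 V; V_C = 240 × 297/1850 = 38.530 V.
P_out = V_A I_A + V_B I_B + V_C I_C = 13.492×1.62 + 50.076×5.94 + 38.530×5.70 = 21.857 + 297.45 + 219.62 = 538.93 W.
Ideal ⇒ P_in = P_out, so I_in = P_out/V_in = 538.93/240 = 2.25 A.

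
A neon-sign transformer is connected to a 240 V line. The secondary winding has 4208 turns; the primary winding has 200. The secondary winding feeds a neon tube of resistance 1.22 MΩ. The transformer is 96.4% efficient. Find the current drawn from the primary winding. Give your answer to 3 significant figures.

I_p ≈ 0.0903 A

V_s = 240 × 4208/200 = 5049.6 V.
I_s = V_s/R = 5049.6/(1.22×10^6) = 0.0041390 A.
P_out = V_s I_s = 5049.6 × 0.0041390 = 20.900 W.
P_in = P_out/η = 20.900/0.964 = 21.681 W.
I_p = P_in/V_p = 21.681/240 = 0.0903 A.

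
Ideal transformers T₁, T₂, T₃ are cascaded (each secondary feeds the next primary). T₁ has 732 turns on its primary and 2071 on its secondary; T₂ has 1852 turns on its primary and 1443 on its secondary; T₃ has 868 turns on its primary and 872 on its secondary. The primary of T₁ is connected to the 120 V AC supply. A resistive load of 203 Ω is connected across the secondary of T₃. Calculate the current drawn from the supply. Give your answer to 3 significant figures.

I_supply ≈ 2.90 A

After T₁: V = 120.00 × 2071/732 = 339.51 V.
After T₂: V = 339.51 × 1443/1852 = 264.53 V.
After T₃: V = 264.53 × 872/868 = 265.75 V.
I_load = 265.75/203 = 1.3091 A, so P_out = 265.75 × 1.3091 = 347.90 W.
All ideal ⇒ P_in = P_out, so I_supply = 347.90/120 = 2.90 A.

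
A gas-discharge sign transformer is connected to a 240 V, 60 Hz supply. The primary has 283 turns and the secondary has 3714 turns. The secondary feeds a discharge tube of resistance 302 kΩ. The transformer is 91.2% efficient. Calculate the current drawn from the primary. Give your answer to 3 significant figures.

V_s = 240 × 3714/283 = 3149.7 V.
I_s = V_s/R = 3149.7/302000 = 0.010429 A.
P_out = V_s I_s = 3149.7 × 0.010429 = 32.849 W.
P_in = P_out/η = 32.849/0.912 = 36.019 W.
I_p = P_in/V_p = 36.019/240 = 0.150 A.

I_p ≈ 0.150 A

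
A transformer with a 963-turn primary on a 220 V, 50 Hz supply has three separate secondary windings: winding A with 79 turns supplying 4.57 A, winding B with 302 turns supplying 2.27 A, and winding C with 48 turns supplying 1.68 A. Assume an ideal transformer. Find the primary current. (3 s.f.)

I_p ≈ 1.17 A

V_A = 220 × 79/963 = 18.048 V; V_B = 220 × 302/963 = 68.993 V; V_C = 220 × 48/963 = 10.966 V.
P_out = V_A I_A + V_B I_B + V_C I_C = 18.048×4.57 + 68.993×2.27 + 10.966×1.68 = 82.478 + 156.61 + 18.422 = 257.51 W.
Ideal ⇒ P_in = P_out, so I_p = P_out/V_p = 257.51/220 = 1.17 A.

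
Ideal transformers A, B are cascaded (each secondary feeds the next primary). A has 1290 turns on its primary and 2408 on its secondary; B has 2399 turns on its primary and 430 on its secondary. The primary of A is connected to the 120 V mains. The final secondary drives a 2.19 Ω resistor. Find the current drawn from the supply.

I_supply ≈ 6.13 A

After A: V = 120.00 × 2408/1290 = 224.00 V.
After B: V = 224.00 × 430/2399 = 40.150 V.
I_load = 40.150/2.19 = 18.333 A, so P_out = 40.150 × 18.333 = 736.09 W.
All ideal ⇒ P_in = P_out, so I_supply = 736.09/120 = 6.13 A.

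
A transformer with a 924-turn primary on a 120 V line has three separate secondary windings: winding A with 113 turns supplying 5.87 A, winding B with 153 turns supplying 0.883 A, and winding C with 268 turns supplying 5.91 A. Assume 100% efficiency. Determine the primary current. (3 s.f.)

V_A = 120 × 113/924 = 14.675 V; V_B = 120 × 153/924 = 19.870 V; V_C = 120 × 268/924 = 34.805 V.
P_out = V_A I_A + V_B I_B + V_C I_C = 14.675×5.87 + 19.870×0.883 + 34.805×5.91 = 86.144 + 17.545 + 205.70 = 309.39 W.
Ideal ⇒ P_in = P_out, so I_p = P_out/V_p = 309.39/120 = 2.58 A.

I_p ≈ 2.58 A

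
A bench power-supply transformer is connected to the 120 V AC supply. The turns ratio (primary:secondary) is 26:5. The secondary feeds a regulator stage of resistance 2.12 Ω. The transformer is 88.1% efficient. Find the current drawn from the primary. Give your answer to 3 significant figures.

I_p ≈ 2.38 A

V_s = 120 × 5/26 = 23.077 V.
I_s = V_s/R = 23.077/2.12 = 10.885 A.
P_out = V_s I_s = 23.077 × 10.885 = 251.20 W.
P_in = P_out/η = 251.20/0.881 = 285.13 W.
I_p = P_in/V_p = 285.13/120 = 2.38 A.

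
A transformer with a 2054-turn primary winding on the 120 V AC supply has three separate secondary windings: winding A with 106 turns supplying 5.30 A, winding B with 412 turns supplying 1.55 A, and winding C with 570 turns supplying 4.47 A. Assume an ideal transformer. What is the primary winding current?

V_A = 120 × 106/2054 = 6.1928 V; V_B = 120 × 412/2054 = 24.070 V; V_C = 120 × 570/2054 = 33.301 V.
P_out = V_A I_A + V_B I_B + V_C I_C = 6.1928×5.30 + 24.070×1.55 + 33.301×4.47 = 32.822 + 37.309 + 148.85 = 218.99 W.
Ideal ⇒ P_in = P_out, so I_p = P_out/V_p = 218.99/120 = 1.82 A.

I_p ≈ 1.82 A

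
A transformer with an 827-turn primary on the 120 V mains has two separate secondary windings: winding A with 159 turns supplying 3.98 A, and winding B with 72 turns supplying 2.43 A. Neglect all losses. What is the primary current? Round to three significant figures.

V_A = 120 × 159/827 = 23.071 V; V_B = 120 × 72/827 = 10.447 V.
P_out = V_A I_A + V_B I_B = 23.071×3.98 + 10.447×2.43 = 91.824 + 25.387 = 117.21 W.
Ideal ⇒ P_in = P_out, so I_p = P_out/V_p = 117.21/120 = 0.977 A.

I_p ≈ 0.977 A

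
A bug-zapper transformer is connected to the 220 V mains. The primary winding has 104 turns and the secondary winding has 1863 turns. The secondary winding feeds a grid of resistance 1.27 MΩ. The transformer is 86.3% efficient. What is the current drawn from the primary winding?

V_s = 220 × 1863/104 = 3941.0 V.
I_s = V_s/R = 3941.0/(1.27×10^6) = 0.0031031 A.
P_out = V_s I_s = 3941.0 × 0.0031031 = 12.229 W.
P_in = P_out/η = 12.229/0.863 = 14.171 W.
I_p = P_in/V_p = 14.171/220 = 0.0644 A.

I_p ≈ 0.0644 A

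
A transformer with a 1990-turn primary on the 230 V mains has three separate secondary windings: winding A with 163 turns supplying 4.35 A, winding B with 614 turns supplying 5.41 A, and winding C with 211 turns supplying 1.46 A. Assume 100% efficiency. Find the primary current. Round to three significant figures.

I_p ≈ 2.18 A

V_A = 230 × 163/1990 = 18.839 V; V_B = 230 × 614/1990 = 70.965 V; V_C = 230 × 211/1990 = 24.387 V.
P_out = V_A I_A + V_B I_B + V_C I_C = 18.839×4.35 + 70.965×5.41 + 24.387×1.46 = 81.951 + 383.92 + 35.605 = 501.48 W.
Ideal ⇒ P_in = P_out, so I_p = P_out/V_p = 501.48/230 = 2.18 A.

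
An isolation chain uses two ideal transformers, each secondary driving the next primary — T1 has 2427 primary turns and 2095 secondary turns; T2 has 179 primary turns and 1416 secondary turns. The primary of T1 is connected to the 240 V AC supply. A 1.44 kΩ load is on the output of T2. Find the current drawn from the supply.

After T1: V = 240.00 × 2095/2427 = 207.17 V.
After T2: V = 207.17 × 1416/179 = 1638.8 V.
I_load = 1638.8/1440 = 1.1381 A, so P_out = 1638.8 × 1.1381 = 1865.1 W.
All ideal ⇒ P_in = P_out, so I_supply = 1865.1/240 = 7.77 A.

I_supply ≈ 7.77 A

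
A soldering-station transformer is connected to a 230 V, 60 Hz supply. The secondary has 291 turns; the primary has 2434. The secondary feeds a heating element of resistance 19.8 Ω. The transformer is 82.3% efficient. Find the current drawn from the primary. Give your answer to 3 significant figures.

I_p ≈ 0.202 A

V_s = 230 × 291/2434 = 27.498 V.
I_s = V_s/R = 27.498/19.8 = 1.3888 A.
P_out = V_s I_s = 27.498 × 1.3888 = 38.189 W.
P_in = P_out/η = 38.189/0.823 = 46.402 W.
I_p = P_in/V_p = 46.402/230 = 0.202 A.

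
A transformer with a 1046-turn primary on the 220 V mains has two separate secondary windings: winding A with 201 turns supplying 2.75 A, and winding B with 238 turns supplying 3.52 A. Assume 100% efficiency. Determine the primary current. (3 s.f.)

I_p ≈ 1.33 A

V_A = 220 × 201/1046 = 42.275 V; V_B = 220 × 238/1046 = 50.057 V.
P_out = V_A I_A + V_B I_B = 42.275×2.75 + 50.057×3.52 = 116.26 + 176.20 = 292.46 W.
Ideal ⇒ P_in = P_out, so I_p = P_out/V_p = 292.46/220 = 1.33 A.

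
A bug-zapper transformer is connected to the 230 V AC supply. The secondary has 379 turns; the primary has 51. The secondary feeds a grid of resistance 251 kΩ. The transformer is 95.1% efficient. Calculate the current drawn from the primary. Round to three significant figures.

V_s = 230 × 379/51 = 1709.2 V.
I_s = V_s/R = 1709.2/251000 = 0.0068096 A.
P_out = V_s I_s = 1709.2 × 0.0068096 = 11.639 W.
P_in = P_out/η = 11.639/0.951 = 12.239 W.
I_p = P_in/V_p = 12.239/230 = 0.0532 A.

I_p ≈ 0.0532 A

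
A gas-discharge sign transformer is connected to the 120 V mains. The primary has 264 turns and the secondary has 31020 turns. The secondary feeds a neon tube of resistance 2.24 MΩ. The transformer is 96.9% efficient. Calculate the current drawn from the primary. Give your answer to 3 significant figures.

V_s = 120 × 31020/264 = 14100 V.
I_s = V_s/R = 14100/(2.24×10^6) = 0.0062946 A.
P_out = V_s I_s = 14100 × 0.0062946 = 88.754 W.
P_in = P_out/η = 88.754/0.969 = 91.594 W.
I_p = P_in/V_p = 91.594/120 = 0.763 A.

I_p ≈ 0.763 A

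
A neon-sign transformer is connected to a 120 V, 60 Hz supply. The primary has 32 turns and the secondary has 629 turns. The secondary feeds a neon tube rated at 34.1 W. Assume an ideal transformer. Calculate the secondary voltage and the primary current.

V_s ≈ 2360 V, I_p ≈ 0.284 A

V_s = V_p × N_s/N_p = 120 × 629/32 = 2358.8 V.
I_s = P/V_s = 34.1/2358.8 = 0.014457 A.
I_p = I_s × N_s/N_p = 0.014457 × 629/32 = 0.284 A.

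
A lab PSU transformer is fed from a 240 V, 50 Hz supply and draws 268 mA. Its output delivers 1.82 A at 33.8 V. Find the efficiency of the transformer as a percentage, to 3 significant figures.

P_in = 240 × 0.268 = 64.3200 W.
P_out = 33.8 × 1.82 = 61.5160 W.
η = P_out/P_in = 61.5160/64.3200 = 0.956.

η ≈ 95.6%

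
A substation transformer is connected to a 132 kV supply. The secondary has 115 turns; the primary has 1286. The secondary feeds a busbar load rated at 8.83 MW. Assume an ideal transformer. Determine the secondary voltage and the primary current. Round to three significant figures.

V_s ≈ 11800 V, I_p ≈ 66.9 A

V_s = V_p × N_s/N_p = 132000 × 115/1286 = 11804 V.
I_s = P/V_s = 8.83×10^6/11804 = 748.05 A.
I_p = I_s × N_s/N_p = 748.05 × 115/1286 = 66.9 A.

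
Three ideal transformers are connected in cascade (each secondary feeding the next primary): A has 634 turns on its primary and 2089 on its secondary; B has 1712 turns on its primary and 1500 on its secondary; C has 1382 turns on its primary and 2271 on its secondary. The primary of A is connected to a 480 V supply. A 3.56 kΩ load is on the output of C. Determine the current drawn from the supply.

I_supply ≈ 3.03 A

Secondary of A: V = 480.00 × 2089/634 = 1581.6 V.
Secondary of B: V = 1581.6 × 1500/1712 = 1385.7 V.
Secondary of C: V = 1385.7 × 2271/1382 = 2277.1 V.
I_load = 2277.1/3560 = 0.63964 A, so P_out = 2277.1 × 0.63964 = 1456.5 W.
All ideal ⇒ P_in = P_out, so I_supply = 1456.5/480 = 3.03 A.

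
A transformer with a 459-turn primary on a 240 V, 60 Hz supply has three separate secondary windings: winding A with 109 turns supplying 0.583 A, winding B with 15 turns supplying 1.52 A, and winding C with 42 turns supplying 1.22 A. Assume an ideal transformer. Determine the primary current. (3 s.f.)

I_p ≈ 0.300 A

V_A = 240 × 109/459 = 56.993 V; V_B = 240 × 15/459 = 7.8431 V; V_C = 240 × 42/459 = 21.961 V.
P_out = V_A I_A + V_B I_B + V_C I_C = 56.993×0.583 + 7.8431×1.52 + 21.961×1.22 = 33.227 + 11.922 + 26.792 = 71.941 W.
Ideal ⇒ P_in = P_out, so I_p = P_out/V_p = 71.941/240 = 0.300 A.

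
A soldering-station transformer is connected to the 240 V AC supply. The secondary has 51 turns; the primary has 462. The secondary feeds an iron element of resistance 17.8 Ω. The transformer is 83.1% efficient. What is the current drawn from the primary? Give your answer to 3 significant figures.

V_s = 240 × 51/462 = 26.494 V.
I_s = V_s/R = 26.494/17.8 = 1.4884 A.
P_out = V_s I_s = 26.494 × 1.4884 = 39.433 W.
P_in = P_out/η = 39.433/0.831 = 47.452 W.
I_p = P_in/V_p = 47.452/240 = 0.198 A.

I_p ≈ 0.198 A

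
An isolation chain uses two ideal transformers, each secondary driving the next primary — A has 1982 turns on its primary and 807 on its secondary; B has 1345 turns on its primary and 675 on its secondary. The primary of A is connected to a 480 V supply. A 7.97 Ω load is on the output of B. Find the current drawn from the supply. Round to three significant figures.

Secondary of A: V = 480.00 × 807/1982 = 195.44 V.
Secondary of B: V = 195.44 × 675/1345 = 98.083 V.
I_load = 98.083/7.97 = 12.306 A, so P_out = 98.083 × 12.306 = 1207.1 W.
All ideal ⇒ P_in = P_out, so I_supply = 1207.1/480 = 2.51 A.

I_supply ≈ 2.51 A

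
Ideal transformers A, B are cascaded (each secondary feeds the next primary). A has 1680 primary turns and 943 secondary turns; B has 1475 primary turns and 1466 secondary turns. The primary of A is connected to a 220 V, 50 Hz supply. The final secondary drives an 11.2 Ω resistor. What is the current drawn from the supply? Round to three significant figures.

After A: V = 220.00 × 943/1680 = 123.49 V.
After B: V = 123.49 × 1466/1475 = 122.73 V.
I_load = 122.73/11.2 = 10.958 A, so P_out = 122.73 × 10.958 = 1345.0 W.
All ideal ⇒ P_in = P_out, so I_supply = 1345.0/220 = 6.11 A.

I_supply ≈ 6.11 A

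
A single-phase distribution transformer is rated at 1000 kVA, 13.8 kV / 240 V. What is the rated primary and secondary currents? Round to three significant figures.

I_p = S/V_p = 1000000/13800 = 72.5 A.
I_s = S/V_s = 1000000/240 = 4170 A.

I_p ≈ 72.5 A, I_s ≈ 4170 A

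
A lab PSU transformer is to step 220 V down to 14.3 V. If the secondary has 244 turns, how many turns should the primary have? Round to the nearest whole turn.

N_p = 3754 turns

N_p/N_s = V_p/V_s, so N_p = 244 × 220/14.3 = 3753.8 ≈ 3754 turns.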